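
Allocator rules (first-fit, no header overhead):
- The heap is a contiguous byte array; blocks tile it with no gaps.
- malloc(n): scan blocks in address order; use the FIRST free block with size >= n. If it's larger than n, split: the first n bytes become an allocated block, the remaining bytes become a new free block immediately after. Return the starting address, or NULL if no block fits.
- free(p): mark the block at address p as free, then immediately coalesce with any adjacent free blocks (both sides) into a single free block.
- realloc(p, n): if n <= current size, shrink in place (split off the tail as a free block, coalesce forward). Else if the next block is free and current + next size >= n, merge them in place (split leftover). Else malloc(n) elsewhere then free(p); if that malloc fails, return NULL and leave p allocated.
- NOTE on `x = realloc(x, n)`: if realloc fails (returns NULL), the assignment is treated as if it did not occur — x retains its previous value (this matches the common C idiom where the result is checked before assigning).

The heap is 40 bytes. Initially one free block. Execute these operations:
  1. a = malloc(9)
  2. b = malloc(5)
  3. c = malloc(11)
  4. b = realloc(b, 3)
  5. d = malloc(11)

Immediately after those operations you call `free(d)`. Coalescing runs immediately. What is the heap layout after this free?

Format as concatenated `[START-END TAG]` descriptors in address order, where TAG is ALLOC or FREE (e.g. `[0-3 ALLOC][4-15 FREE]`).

Op 1: a = malloc(9) -> a = 0; heap: [0-8 ALLOC][9-39 FREE]
Op 2: b = malloc(5) -> b = 9; heap: [0-8 ALLOC][9-13 ALLOC][14-39 FREE]
Op 3: c = malloc(11) -> c = 14; heap: [0-8 ALLOC][9-13 ALLOC][14-24 ALLOC][25-39 FREE]
Op 4: b = realloc(b, 3) -> b = 9; heap: [0-8 ALLOC][9-11 ALLOC][12-13 FREE][14-24 ALLOC][25-39 FREE]
Op 5: d = malloc(11) -> d = 25; heap: [0-8 ALLOC][9-11 ALLOC][12-13 FREE][14-24 ALLOC][25-35 ALLOC][36-39 FREE]
free(d): d = 25 -> block [25-35 ALLOC]; mark free, coalesce with adjacent free neighbors -> [0-8 ALLOC][9-11 ALLOC][12-13 FREE][14-24 ALLOC][25-39 FREE]

Answer: [0-8 ALLOC][9-11 ALLOC][12-13 FREE][14-24 ALLOC][25-39 FREE]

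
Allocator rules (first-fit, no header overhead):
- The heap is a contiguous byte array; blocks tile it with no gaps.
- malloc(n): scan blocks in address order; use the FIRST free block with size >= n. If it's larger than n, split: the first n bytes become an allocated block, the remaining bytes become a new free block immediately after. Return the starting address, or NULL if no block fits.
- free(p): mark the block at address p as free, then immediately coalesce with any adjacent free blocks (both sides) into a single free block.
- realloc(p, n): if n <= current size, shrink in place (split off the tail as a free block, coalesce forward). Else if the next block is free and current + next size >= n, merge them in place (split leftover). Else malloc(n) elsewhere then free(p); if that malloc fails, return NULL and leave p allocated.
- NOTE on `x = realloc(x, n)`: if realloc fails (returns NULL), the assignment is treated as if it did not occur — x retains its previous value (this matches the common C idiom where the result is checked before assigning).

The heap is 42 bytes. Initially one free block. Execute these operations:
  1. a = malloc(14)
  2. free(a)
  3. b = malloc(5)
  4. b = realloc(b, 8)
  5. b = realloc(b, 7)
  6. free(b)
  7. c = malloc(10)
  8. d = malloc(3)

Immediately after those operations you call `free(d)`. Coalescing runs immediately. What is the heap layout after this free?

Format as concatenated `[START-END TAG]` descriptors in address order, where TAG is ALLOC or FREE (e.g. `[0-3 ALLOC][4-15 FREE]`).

Answer: [0-9 ALLOC][10-41 FREE]

Derivation:
Op 1: a = malloc(14) -> a = 0; heap: [0-13 ALLOC][14-41 FREE]
Op 2: free(a) -> (freed a); heap: [0-41 FREE]
Op 3: b = malloc(5) -> b = 0; heap: [0-4 ALLOC][5-41 FREE]
Op 4: b = realloc(b, 8) -> b = 0; heap: [0-7 ALLOC][8-41 FREE]
Op 5: b = realloc(b, 7) -> b = 0; heap: [0-6 ALLOC][7-41 FREE]
Op 6: free(b) -> (freed b); heap: [0-41 FREE]
Op 7: c = malloc(10) -> c = 0; heap: [0-9 ALLOC][10-41 FREE]
Op 8: d = malloc(3) -> d = 10; heap: [0-9 ALLOC][10-12 ALLOC][13-41 FREE]
free(d): d = 10 -> block [10-12 ALLOC]; mark free, coalesce with adjacent free neighbors -> [0-9 ALLOC][10-41 FREE]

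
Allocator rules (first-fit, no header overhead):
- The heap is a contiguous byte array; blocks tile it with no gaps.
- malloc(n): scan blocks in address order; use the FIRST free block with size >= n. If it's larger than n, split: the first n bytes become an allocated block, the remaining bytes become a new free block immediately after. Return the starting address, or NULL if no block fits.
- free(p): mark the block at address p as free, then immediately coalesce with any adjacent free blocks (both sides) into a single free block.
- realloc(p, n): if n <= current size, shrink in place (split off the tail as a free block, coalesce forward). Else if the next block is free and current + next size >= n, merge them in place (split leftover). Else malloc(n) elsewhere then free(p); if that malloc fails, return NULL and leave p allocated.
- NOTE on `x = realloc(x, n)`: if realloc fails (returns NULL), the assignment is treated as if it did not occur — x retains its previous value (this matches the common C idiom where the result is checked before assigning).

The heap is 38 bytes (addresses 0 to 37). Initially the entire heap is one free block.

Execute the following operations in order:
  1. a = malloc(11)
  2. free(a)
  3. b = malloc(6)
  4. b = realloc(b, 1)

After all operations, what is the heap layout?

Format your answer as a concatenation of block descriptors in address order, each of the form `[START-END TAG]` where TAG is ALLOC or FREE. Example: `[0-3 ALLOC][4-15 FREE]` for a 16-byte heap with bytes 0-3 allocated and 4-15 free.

Op 1: a = malloc(11) -> a = 0; heap: [0-10 ALLOC][11-37 FREE]
Op 2: free(a) -> (freed a); heap: [0-37 FREE]
Op 3: b = malloc(6) -> b = 0; heap: [0-5 ALLOC][6-37 FREE]
Op 4: b = realloc(b, 1) -> b = 0; heap: [0-0 ALLOC][1-37 FREE]

Answer: [0-0 ALLOC][1-37 FREE]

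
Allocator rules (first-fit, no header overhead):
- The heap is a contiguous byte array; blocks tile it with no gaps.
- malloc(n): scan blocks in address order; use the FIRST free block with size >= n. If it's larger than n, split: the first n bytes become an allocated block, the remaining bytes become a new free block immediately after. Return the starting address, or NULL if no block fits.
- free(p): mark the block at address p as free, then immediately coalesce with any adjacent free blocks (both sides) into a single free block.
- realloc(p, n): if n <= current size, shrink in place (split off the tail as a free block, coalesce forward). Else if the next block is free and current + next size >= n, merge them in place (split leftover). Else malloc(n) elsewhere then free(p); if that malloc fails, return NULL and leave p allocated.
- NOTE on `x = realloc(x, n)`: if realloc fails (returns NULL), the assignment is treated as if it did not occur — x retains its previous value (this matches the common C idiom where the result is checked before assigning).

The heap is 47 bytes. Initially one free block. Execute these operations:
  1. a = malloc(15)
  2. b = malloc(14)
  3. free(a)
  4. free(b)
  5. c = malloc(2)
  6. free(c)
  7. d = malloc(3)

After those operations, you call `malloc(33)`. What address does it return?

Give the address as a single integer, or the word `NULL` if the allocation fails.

Op 1: a = malloc(15) -> a = 0; heap: [0-14 ALLOC][15-46 FREE]
Op 2: b = malloc(14) -> b = 15; heap: [0-14 ALLOC][15-28 ALLOC][29-46 FREE]
Op 3: free(a) -> (freed a); heap: [0-14 FREE][15-28 ALLOC][29-46 FREE]
Op 4: free(b) -> (freed b); heap: [0-46 FREE]
Op 5: c = malloc(2) -> c = 0; heap: [0-1 ALLOC][2-46 FREE]
Op 6: free(c) -> (freed c); heap: [0-46 FREE]
Op 7: d = malloc(3) -> d = 0; heap: [0-2 ALLOC][3-46 FREE]
malloc(33): first-fit scan over [0-2 ALLOC][3-46 FREE] -> 3

Answer: 3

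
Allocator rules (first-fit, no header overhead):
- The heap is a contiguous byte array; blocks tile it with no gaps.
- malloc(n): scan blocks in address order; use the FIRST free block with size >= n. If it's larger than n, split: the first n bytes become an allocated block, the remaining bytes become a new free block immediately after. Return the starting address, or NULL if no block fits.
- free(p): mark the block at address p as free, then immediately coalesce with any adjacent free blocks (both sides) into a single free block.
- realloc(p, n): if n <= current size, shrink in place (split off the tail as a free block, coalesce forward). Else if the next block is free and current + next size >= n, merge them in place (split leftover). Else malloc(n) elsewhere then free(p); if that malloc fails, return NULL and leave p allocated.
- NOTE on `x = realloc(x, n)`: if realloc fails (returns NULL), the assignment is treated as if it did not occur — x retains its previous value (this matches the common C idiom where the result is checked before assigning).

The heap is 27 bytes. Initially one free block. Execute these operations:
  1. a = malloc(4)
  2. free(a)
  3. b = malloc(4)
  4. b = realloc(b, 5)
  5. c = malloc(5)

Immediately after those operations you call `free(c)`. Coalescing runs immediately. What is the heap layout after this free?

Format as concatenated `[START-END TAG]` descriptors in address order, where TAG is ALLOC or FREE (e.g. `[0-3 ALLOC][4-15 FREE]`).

Op 1: a = malloc(4) -> a = 0; heap: [0-3 ALLOC][4-26 FREE]
Op 2: free(a) -> (freed a); heap: [0-26 FREE]
Op 3: b = malloc(4) -> b = 0; heap: [0-3 ALLOC][4-26 FREE]
Op 4: b = realloc(b, 5) -> b = 0; heap: [0-4 ALLOC][5-26 FREE]
Op 5: c = malloc(5) -> c = 5; heap: [0-4 ALLOC][5-9 ALLOC][10-26 FREE]
free(c): c = 5 -> block [5-9 ALLOC]; mark free, coalesce with adjacent free neighbors -> [0-4 ALLOC][5-26 FREE]

Answer: [0-4 ALLOC][5-26 FREE]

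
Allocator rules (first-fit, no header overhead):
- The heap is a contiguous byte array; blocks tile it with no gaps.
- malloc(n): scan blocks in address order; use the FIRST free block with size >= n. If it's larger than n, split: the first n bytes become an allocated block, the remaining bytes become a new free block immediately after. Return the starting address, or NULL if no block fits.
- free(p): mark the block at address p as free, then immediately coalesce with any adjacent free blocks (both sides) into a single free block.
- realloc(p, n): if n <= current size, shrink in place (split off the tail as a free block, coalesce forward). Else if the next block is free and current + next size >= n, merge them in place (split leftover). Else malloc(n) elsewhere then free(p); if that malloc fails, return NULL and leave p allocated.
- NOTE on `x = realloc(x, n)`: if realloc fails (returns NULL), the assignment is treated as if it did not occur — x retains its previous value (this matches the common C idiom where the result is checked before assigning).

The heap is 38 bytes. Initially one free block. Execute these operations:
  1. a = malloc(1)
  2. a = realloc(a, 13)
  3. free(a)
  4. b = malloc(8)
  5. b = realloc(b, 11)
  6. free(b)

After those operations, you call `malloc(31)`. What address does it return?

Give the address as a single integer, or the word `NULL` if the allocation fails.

Op 1: a = malloc(1) -> a = 0; heap: [0-0 ALLOC][1-37 FREE]
Op 2: a = realloc(a, 13) -> a = 0; heap: [0-12 ALLOC][13-37 FREE]
Op 3: free(a) -> (freed a); heap: [0-37 FREE]
Op 4: b = malloc(8) -> b = 0; heap: [0-7 ALLOC][8-37 FREE]
Op 5: b = realloc(b, 11) -> b = 0; heap: [0-10 ALLOC][11-37 FREE]
Op 6: free(b) -> (freed b); heap: [0-37 FREE]
malloc(31): first-fit scan over [0-37 FREE] -> 0

Answer: 0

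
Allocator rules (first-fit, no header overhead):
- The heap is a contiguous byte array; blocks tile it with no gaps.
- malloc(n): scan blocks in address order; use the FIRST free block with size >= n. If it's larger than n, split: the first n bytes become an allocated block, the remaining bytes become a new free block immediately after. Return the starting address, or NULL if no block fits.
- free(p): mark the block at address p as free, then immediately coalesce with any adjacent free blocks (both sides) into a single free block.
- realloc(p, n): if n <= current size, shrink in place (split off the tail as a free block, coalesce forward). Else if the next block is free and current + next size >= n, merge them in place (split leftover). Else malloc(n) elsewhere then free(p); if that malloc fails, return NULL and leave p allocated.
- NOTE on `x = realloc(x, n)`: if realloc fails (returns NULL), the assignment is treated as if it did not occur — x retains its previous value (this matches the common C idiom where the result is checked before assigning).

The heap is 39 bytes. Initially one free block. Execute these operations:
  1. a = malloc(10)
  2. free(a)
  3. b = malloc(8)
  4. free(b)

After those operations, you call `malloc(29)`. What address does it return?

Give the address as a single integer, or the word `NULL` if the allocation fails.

Op 1: a = malloc(10) -> a = 0; heap: [0-9 ALLOC][10-38 FREE]
Op 2: free(a) -> (freed a); heap: [0-38 FREE]
Op 3: b = malloc(8) -> b = 0; heap: [0-7 ALLOC][8-38 FREE]
Op 4: free(b) -> (freed b); heap: [0-38 FREE]
malloc(29): first-fit scan over [0-38 FREE] -> 0

Answer: 0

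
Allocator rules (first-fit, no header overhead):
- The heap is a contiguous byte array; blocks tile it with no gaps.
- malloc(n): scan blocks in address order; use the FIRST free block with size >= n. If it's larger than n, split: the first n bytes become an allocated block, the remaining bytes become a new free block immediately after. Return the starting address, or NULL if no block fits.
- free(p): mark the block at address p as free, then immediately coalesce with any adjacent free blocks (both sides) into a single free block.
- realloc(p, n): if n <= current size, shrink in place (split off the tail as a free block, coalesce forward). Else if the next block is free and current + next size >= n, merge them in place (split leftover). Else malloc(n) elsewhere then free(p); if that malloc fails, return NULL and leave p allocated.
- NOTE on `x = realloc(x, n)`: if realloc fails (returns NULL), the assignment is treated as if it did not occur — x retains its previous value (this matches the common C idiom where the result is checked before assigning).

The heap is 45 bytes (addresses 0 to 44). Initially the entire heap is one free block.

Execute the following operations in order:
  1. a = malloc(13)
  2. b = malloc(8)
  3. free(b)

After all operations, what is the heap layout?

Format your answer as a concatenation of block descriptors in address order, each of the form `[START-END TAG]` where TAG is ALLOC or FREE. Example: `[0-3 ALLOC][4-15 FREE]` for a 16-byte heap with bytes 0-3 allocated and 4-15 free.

Answer: [0-12 ALLOC][13-44 FREE]

Derivation:
Op 1: a = malloc(13) -> a = 0; heap: [0-12 ALLOC][13-44 FREE]
Op 2: b = malloc(8) -> b = 13; heap: [0-12 ALLOC][13-20 ALLOC][21-44 FREE]
Op 3: free(b) -> (freed b); heap: [0-12 ALLOC][13-44 FREE]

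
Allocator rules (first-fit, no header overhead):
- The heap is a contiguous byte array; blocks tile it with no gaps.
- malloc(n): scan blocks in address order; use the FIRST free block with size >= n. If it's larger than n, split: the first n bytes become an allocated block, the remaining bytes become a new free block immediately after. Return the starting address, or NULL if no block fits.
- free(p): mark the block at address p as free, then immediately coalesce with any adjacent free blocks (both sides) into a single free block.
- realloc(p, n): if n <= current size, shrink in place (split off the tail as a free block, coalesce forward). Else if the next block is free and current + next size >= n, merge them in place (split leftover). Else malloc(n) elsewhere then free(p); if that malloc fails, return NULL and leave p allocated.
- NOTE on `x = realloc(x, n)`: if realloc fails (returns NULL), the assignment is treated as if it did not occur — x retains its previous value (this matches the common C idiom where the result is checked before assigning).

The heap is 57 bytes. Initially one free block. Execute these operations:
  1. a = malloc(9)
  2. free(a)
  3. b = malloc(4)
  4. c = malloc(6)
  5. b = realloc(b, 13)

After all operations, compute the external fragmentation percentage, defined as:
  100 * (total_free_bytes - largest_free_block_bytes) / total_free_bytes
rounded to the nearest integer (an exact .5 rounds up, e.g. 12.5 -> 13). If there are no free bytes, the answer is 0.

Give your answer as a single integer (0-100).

Answer: 11

Derivation:
Op 1: a = malloc(9) -> a = 0; heap: [0-8 ALLOC][9-56 FREE]
Op 2: free(a) -> (freed a); heap: [0-56 FREE]
Op 3: b = malloc(4) -> b = 0; heap: [0-3 ALLOC][4-56 FREE]
Op 4: c = malloc(6) -> c = 4; heap: [0-3 ALLOC][4-9 ALLOC][10-56 FREE]
Op 5: b = realloc(b, 13) -> b = 10; heap: [0-3 FREE][4-9 ALLOC][10-22 ALLOC][23-56 FREE]
Free blocks: [4 34] total_free=38 largest=34 -> 100*(38-34)/38 = 400/38 ≈ 10.526 -> rounds to 11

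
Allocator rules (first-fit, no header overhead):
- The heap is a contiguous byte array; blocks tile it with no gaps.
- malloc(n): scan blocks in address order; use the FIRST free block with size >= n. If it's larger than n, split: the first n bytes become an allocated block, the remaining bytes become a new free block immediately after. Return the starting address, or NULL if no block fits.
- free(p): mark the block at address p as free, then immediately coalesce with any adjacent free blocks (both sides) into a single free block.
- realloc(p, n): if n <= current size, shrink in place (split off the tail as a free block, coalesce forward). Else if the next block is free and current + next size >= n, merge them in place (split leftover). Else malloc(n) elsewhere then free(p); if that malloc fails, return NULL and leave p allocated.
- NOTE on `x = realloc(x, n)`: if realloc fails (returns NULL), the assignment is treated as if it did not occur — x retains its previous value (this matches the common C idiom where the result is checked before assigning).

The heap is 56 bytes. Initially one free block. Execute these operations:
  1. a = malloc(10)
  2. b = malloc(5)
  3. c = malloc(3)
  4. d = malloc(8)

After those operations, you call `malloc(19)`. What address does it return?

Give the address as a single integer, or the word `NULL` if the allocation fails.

Op 1: a = malloc(10) -> a = 0; heap: [0-9 ALLOC][10-55 FREE]
Op 2: b = malloc(5) -> b = 10; heap: [0-9 ALLOC][10-14 ALLOC][15-55 FREE]
Op 3: c = malloc(3) -> c = 15; heap: [0-9 ALLOC][10-14 ALLOC][15-17 ALLOC][18-55 FREE]
Op 4: d = malloc(8) -> d = 18; heap: [0-9 ALLOC][10-14 ALLOC][15-17 ALLOC][18-25 ALLOC][26-55 FREE]
malloc(19): first-fit scan over [0-9 ALLOC][10-14 ALLOC][15-17 ALLOC][18-25 ALLOC][26-55 FREE] -> 26

Answer: 26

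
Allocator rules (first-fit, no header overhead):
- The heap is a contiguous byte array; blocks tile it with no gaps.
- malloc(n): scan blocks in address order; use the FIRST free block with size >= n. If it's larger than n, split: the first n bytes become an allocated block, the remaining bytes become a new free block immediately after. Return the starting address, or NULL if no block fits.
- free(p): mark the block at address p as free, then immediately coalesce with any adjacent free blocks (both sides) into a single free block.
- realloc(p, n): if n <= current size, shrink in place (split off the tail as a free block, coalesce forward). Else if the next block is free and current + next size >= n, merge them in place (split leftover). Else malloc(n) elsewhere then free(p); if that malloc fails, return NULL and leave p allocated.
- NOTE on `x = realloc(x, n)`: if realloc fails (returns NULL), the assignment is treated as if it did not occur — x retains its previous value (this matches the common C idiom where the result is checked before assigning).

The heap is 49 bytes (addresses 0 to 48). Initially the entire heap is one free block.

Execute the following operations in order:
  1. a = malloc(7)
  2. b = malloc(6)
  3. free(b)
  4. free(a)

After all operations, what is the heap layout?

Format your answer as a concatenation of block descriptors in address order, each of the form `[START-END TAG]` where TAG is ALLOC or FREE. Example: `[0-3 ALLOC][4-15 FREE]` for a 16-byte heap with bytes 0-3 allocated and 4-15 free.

Answer: [0-48 FREE]

Derivation:
Op 1: a = malloc(7) -> a = 0; heap: [0-6 ALLOC][7-48 FREE]
Op 2: b = malloc(6) -> b = 7; heap: [0-6 ALLOC][7-12 ALLOC][13-48 FREE]
Op 3: free(b) -> (freed b); heap: [0-6 ALLOC][7-48 FREE]
Op 4: free(a) -> (freed a); heap: [0-48 FREE]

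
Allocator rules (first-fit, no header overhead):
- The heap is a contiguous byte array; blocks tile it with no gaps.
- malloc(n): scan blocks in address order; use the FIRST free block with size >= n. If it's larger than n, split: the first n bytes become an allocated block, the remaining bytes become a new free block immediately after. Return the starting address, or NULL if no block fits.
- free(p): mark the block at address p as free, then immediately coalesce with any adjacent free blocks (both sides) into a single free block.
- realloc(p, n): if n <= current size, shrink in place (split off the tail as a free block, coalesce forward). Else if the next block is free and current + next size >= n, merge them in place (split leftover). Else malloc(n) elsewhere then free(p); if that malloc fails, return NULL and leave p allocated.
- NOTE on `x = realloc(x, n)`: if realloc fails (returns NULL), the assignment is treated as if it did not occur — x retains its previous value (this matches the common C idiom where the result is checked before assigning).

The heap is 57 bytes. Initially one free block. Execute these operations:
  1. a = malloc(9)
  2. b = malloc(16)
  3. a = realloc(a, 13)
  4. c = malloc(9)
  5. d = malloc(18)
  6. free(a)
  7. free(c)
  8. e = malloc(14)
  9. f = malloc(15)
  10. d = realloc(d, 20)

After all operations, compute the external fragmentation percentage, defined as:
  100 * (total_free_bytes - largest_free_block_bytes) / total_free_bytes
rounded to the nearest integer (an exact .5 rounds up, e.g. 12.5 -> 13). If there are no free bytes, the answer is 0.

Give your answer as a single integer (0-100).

Op 1: a = malloc(9) -> a = 0; heap: [0-8 ALLOC][9-56 FREE]
Op 2: b = malloc(16) -> b = 9; heap: [0-8 ALLOC][9-24 ALLOC][25-56 FREE]
Op 3: a = realloc(a, 13) -> a = 25; heap: [0-8 FREE][9-24 ALLOC][25-37 ALLOC][38-56 FREE]
Op 4: c = malloc(9) -> c = 0; heap: [0-8 ALLOC][9-24 ALLOC][25-37 ALLOC][38-56 FREE]
Op 5: d = malloc(18) -> d = 38; heap: [0-8 ALLOC][9-24 ALLOC][25-37 ALLOC][38-55 ALLOC][56-56 FREE]
Op 6: free(a) -> (freed a); heap: [0-8 ALLOC][9-24 ALLOC][25-37 FREE][38-55 ALLOC][56-56 FREE]
Op 7: free(c) -> (freed c); heap: [0-8 FREE][9-24 ALLOC][25-37 FREE][38-55 ALLOC][56-56 FREE]
Op 8: e = malloc(14) -> e = NULL; heap: [0-8 FREE][9-24 ALLOC][25-37 FREE][38-55 ALLOC][56-56 FREE]
Op 9: f = malloc(15) -> f = NULL; heap: [0-8 FREE][9-24 ALLOC][25-37 FREE][38-55 ALLOC][56-56 FREE]
Op 10: d = realloc(d, 20) -> NULL (d unchanged); heap: [0-8 FREE][9-24 ALLOC][25-37 FREE][38-55 ALLOC][56-56 FREE]
Free blocks: [9 13 1] total_free=23 largest=13 -> 100*(23-13)/23 = 1000/23 ≈ 43.478 -> rounds to 43

Answer: 43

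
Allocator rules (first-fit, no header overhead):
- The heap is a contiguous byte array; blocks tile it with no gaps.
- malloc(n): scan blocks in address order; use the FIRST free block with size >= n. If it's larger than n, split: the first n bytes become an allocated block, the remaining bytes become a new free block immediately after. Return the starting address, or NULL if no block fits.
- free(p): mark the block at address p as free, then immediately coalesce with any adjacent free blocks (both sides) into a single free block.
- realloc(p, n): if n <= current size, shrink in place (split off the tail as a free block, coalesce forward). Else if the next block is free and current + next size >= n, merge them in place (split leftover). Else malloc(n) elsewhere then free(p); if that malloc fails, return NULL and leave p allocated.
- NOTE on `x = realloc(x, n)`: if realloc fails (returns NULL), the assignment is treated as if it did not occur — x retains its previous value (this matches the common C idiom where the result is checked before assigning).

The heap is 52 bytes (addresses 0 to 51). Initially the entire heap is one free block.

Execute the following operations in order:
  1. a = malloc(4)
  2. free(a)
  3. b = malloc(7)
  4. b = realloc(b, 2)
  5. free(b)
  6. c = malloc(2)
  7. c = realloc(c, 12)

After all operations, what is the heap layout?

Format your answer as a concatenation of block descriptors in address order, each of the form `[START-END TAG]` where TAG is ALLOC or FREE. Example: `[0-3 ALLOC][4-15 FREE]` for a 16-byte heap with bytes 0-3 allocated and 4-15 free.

Answer: [0-11 ALLOC][12-51 FREE]

Derivation:
Op 1: a = malloc(4) -> a = 0; heap: [0-3 ALLOC][4-51 FREE]
Op 2: free(a) -> (freed a); heap: [0-51 FREE]
Op 3: b = malloc(7) -> b = 0; heap: [0-6 ALLOC][7-51 FREE]
Op 4: b = realloc(b, 2) -> b = 0; heap: [0-1 ALLOC][2-51 FREE]
Op 5: free(b) -> (freed b); heap: [0-51 FREE]
Op 6: c = malloc(2) -> c = 0; heap: [0-1 ALLOC][2-51 FREE]
Op 7: c = realloc(c, 12) -> c = 0; heap: [0-11 ALLOC][12-51 FREE]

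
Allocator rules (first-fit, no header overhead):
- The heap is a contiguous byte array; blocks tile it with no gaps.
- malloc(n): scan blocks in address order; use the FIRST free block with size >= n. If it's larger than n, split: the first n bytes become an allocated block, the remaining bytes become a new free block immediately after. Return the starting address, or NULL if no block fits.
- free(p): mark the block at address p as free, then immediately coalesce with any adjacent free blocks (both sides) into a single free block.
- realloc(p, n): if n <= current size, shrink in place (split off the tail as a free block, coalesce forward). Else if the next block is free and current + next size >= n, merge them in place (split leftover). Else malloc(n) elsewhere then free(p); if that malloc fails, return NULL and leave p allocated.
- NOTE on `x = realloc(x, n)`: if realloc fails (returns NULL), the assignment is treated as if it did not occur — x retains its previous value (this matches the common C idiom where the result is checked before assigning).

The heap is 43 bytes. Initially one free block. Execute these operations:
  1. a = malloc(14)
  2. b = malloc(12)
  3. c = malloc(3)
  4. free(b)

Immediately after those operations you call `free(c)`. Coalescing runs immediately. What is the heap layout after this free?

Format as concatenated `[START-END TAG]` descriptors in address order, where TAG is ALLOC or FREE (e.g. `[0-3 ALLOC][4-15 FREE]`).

Op 1: a = malloc(14) -> a = 0; heap: [0-13 ALLOC][14-42 FREE]
Op 2: b = malloc(12) -> b = 14; heap: [0-13 ALLOC][14-25 ALLOC][26-42 FREE]
Op 3: c = malloc(3) -> c = 26; heap: [0-13 ALLOC][14-25 ALLOC][26-28 ALLOC][29-42 FREE]
Op 4: free(b) -> (freed b); heap: [0-13 ALLOC][14-25 FREE][26-28 ALLOC][29-42 FREE]
free(c): c = 26 -> block [26-28 ALLOC]; mark free, coalesce with adjacent free neighbors -> [0-13 ALLOC][14-42 FREE]

Answer: [0-13 ALLOC][14-42 FREE]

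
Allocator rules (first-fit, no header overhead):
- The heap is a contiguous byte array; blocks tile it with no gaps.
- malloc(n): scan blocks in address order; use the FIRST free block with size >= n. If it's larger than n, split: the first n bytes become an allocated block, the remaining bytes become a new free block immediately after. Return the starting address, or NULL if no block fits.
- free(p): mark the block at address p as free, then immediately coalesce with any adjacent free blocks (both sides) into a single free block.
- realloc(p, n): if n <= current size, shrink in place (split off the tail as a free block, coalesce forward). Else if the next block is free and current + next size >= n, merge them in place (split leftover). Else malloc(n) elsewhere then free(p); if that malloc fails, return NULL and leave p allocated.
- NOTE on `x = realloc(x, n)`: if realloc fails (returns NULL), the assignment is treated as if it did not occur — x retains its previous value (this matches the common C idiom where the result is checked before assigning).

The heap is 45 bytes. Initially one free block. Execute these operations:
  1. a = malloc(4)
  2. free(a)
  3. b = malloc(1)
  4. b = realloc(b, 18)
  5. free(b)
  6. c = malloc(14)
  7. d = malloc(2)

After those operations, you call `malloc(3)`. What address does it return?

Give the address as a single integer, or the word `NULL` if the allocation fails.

Op 1: a = malloc(4) -> a = 0; heap: [0-3 ALLOC][4-44 FREE]
Op 2: free(a) -> (freed a); heap: [0-44 FREE]
Op 3: b = malloc(1) -> b = 0; heap: [0-0 ALLOC][1-44 FREE]
Op 4: b = realloc(b, 18) -> b = 0; heap: [0-17 ALLOC][18-44 FREE]
Op 5: free(b) -> (freed b); heap: [0-44 FREE]
Op 6: c = malloc(14) -> c = 0; heap: [0-13 ALLOC][14-44 FREE]
Op 7: d = malloc(2) -> d = 14; heap: [0-13 ALLOC][14-15 ALLOC][16-44 FREE]
malloc(3): first-fit scan over [0-13 ALLOC][14-15 ALLOC][16-44 FREE] -> 16

Answer: 16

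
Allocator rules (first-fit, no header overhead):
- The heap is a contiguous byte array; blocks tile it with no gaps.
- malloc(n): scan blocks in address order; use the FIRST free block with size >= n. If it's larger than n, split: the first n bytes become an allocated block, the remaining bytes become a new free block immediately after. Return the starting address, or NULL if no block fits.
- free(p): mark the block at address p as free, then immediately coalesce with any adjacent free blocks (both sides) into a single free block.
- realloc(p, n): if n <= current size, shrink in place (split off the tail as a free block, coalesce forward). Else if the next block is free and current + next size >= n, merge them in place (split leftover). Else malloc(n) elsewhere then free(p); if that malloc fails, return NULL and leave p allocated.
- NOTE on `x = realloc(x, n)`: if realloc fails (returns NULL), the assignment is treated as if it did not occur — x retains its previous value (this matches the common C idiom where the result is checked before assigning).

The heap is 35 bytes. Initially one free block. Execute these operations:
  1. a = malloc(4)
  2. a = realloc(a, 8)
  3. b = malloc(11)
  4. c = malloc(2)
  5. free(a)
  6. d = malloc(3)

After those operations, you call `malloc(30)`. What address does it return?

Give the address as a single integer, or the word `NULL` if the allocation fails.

Op 1: a = malloc(4) -> a = 0; heap: [0-3 ALLOC][4-34 FREE]
Op 2: a = realloc(a, 8) -> a = 0; heap: [0-7 ALLOC][8-34 FREE]
Op 3: b = malloc(11) -> b = 8; heap: [0-7 ALLOC][8-18 ALLOC][19-34 FREE]
Op 4: c = malloc(2) -> c = 19; heap: [0-7 ALLOC][8-18 ALLOC][19-20 ALLOC][21-34 FREE]
Op 5: free(a) -> (freed a); heap: [0-7 FREE][8-18 ALLOC][19-20 ALLOC][21-34 FREE]
Op 6: d = malloc(3) -> d = 0; heap: [0-2 ALLOC][3-7 FREE][8-18 ALLOC][19-20 ALLOC][21-34 FREE]
malloc(30): first-fit scan over [0-2 ALLOC][3-7 FREE][8-18 ALLOC][19-20 ALLOC][21-34 FREE] -> NULL

Answer: NULL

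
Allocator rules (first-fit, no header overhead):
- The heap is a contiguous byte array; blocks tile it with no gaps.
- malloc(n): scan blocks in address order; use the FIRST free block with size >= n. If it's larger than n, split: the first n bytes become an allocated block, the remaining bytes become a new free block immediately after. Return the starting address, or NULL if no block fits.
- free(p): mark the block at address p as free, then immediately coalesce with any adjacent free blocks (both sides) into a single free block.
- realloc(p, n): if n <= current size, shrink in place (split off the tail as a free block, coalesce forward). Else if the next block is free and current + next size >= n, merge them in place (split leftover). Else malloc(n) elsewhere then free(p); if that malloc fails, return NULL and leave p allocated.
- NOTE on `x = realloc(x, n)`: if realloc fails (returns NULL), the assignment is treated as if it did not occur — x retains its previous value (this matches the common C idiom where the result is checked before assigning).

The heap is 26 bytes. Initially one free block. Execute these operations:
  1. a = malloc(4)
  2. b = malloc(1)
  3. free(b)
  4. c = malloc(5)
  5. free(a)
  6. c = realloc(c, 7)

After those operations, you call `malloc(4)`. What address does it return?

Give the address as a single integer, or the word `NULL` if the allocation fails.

Answer: 0

Derivation:
Op 1: a = malloc(4) -> a = 0; heap: [0-3 ALLOC][4-25 FREE]
Op 2: b = malloc(1) -> b = 4; heap: [0-3 ALLOC][4-4 ALLOC][5-25 FREE]
Op 3: free(b) -> (freed b); heap: [0-3 ALLOC][4-25 FREE]
Op 4: c = malloc(5) -> c = 4; heap: [0-3 ALLOC][4-8 ALLOC][9-25 FREE]
Op 5: free(a) -> (freed a); heap: [0-3 FREE][4-8 ALLOC][9-25 FREE]
Op 6: c = realloc(c, 7) -> c = 4; heap: [0-3 FREE][4-10 ALLOC][11-25 FREE]
malloc(4): first-fit scan over [0-3 FREE][4-10 ALLOC][11-25 FREE] -> 0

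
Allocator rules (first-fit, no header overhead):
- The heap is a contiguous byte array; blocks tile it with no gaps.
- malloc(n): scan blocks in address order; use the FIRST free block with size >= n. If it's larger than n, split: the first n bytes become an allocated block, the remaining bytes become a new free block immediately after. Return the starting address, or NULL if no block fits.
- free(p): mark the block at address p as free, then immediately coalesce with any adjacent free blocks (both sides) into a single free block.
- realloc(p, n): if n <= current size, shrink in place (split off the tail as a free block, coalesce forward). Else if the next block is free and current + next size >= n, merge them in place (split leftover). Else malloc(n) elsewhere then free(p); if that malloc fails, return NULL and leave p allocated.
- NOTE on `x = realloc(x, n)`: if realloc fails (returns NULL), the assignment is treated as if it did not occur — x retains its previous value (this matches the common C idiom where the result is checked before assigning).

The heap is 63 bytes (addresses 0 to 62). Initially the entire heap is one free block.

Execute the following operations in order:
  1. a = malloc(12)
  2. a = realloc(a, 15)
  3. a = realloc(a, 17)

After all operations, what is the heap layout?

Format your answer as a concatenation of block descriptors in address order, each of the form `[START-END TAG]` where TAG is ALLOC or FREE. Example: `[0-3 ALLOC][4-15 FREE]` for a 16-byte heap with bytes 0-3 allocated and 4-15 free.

Answer: [0-16 ALLOC][17-62 FREE]

Derivation:
Op 1: a = malloc(12) -> a = 0; heap: [0-11 ALLOC][12-62 FREE]
Op 2: a = realloc(a, 15) -> a = 0; heap: [0-14 ALLOC][15-62 FREE]
Op 3: a = realloc(a, 17) -> a = 0; heap: [0-16 ALLOC][17-62 FREE]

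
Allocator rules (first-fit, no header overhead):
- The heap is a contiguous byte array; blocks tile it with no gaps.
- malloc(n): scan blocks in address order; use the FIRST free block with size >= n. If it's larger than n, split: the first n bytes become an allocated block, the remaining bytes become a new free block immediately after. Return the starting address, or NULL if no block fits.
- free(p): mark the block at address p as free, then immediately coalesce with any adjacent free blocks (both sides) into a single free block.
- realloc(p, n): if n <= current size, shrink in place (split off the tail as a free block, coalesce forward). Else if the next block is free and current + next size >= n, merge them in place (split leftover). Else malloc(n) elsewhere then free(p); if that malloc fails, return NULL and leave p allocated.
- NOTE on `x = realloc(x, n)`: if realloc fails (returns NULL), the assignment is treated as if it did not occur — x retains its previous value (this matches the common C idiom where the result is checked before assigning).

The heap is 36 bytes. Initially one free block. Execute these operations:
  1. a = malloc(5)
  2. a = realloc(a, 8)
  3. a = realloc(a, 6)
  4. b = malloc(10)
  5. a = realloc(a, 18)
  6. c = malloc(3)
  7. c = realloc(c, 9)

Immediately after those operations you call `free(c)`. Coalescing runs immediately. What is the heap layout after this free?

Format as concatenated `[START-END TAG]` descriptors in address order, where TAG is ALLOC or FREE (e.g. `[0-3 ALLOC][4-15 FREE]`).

Answer: [0-5 FREE][6-15 ALLOC][16-33 ALLOC][34-35 FREE]

Derivation:
Op 1: a = malloc(5) -> a = 0; heap: [0-4 ALLOC][5-35 FREE]
Op 2: a = realloc(a, 8) -> a = 0; heap: [0-7 ALLOC][8-35 FREE]
Op 3: a = realloc(a, 6) -> a = 0; heap: [0-5 ALLOC][6-35 FREE]
Op 4: b = malloc(10) -> b = 6; heap: [0-5 ALLOC][6-15 ALLOC][16-35 FREE]
Op 5: a = realloc(a, 18) -> a = 16; heap: [0-5 FREE][6-15 ALLOC][16-33 ALLOC][34-35 FREE]
Op 6: c = malloc(3) -> c = 0; heap: [0-2 ALLOC][3-5 FREE][6-15 ALLOC][16-33 ALLOC][34-35 FREE]
Op 7: c = realloc(c, 9) -> NULL (c unchanged); heap: [0-2 ALLOC][3-5 FREE][6-15 ALLOC][16-33 ALLOC][34-35 FREE]
free(c): c = 0 -> block [0-2 ALLOC]; mark free, coalesce with adjacent free neighbors -> [0-5 FREE][6-15 ALLOC][16-33 ALLOC][34-35 FREE]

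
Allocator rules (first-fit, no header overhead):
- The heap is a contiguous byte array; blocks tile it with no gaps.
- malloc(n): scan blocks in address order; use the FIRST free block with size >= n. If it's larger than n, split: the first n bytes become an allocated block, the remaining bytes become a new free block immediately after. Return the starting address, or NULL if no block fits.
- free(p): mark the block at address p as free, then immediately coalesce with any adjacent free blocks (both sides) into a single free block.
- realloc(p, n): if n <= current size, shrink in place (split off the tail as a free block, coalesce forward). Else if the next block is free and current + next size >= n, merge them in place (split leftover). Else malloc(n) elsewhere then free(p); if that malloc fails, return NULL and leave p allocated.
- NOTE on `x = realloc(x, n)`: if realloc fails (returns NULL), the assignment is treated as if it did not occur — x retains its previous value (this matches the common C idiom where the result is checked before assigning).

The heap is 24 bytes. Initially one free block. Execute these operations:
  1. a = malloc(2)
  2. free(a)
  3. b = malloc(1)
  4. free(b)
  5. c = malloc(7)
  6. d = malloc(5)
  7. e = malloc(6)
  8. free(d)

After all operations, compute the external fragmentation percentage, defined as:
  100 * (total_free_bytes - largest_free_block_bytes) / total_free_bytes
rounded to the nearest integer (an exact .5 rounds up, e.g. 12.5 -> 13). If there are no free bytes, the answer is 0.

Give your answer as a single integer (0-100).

Answer: 45

Derivation:
Op 1: a = malloc(2) -> a = 0; heap: [0-1 ALLOC][2-23 FREE]
Op 2: free(a) -> (freed a); heap: [0-23 FREE]
Op 3: b = malloc(1) -> b = 0; heap: [0-0 ALLOC][1-23 FREE]
Op 4: free(b) -> (freed b); heap: [0-23 FREE]
Op 5: c = malloc(7) -> c = 0; heap: [0-6 ALLOC][7-23 FREE]
Op 6: d = malloc(5) -> d = 7; heap: [0-6 ALLOC][7-11 ALLOC][12-23 FREE]
Op 7: e = malloc(6) -> e = 12; heap: [0-6 ALLOC][7-11 ALLOC][12-17 ALLOC][18-23 FREE]
Op 8: free(d) -> (freed d); heap: [0-6 ALLOC][7-11 FREE][12-17 ALLOC][18-23 FREE]
Free blocks: [5 6] total_free=11 largest=6 -> 100*(11-6)/11 = 500/11 ≈ 45.455 -> rounds to 45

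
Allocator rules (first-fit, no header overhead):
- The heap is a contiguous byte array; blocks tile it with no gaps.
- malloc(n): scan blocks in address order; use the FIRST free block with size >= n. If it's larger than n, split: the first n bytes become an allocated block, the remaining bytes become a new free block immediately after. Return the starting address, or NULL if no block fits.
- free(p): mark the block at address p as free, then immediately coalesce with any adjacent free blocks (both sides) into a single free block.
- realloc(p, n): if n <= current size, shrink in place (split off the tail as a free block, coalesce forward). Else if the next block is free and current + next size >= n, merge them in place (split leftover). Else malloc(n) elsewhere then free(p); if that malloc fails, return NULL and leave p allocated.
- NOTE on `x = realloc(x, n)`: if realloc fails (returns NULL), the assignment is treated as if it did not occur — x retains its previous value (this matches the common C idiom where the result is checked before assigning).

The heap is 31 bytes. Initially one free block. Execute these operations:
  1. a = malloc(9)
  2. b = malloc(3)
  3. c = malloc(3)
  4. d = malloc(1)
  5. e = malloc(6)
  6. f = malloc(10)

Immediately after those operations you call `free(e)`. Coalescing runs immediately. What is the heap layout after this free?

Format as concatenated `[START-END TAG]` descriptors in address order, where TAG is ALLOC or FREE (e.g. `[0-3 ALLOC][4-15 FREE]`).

Answer: [0-8 ALLOC][9-11 ALLOC][12-14 ALLOC][15-15 ALLOC][16-30 FREE]

Derivation:
Op 1: a = malloc(9) -> a = 0; heap: [0-8 ALLOC][9-30 FREE]
Op 2: b = malloc(3) -> b = 9; heap: [0-8 ALLOC][9-11 ALLOC][12-30 FREE]
Op 3: c = malloc(3) -> c = 12; heap: [0-8 ALLOC][9-11 ALLOC][12-14 ALLOC][15-30 FREE]
Op 4: d = malloc(1) -> d = 15; heap: [0-8 ALLOC][9-11 ALLOC][12-14 ALLOC][15-15 ALLOC][16-30 FREE]
Op 5: e = malloc(6) -> e = 16; heap: [0-8 ALLOC][9-11 ALLOC][12-14 ALLOC][15-15 ALLOC][16-21 ALLOC][22-30 FREE]
Op 6: f = malloc(10) -> f = NULL; heap: [0-8 ALLOC][9-11 ALLOC][12-14 ALLOC][15-15 ALLOC][16-21 ALLOC][22-30 FREE]
free(e): e = 16 -> block [16-21 ALLOC]; mark free, coalesce with adjacent free neighbors -> [0-8 ALLOC][9-11 ALLOC][12-14 ALLOC][15-15 ALLOC][16-30 FREE]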